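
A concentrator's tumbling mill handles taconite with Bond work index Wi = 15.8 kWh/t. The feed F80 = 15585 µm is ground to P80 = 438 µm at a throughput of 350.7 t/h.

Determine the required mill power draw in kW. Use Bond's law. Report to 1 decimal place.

W = 10·Wi·[P80^(−½) − F80^(−½)]
W = 10·15.8·(1/√438 − 1/√15585) = 10·15.8·(0.039772) = 6.2839 kWh/t
Power = W × throughput = 6.2839 kWh/t × 350.7 t/h = 2203.8 kW

P = 2203.8 kW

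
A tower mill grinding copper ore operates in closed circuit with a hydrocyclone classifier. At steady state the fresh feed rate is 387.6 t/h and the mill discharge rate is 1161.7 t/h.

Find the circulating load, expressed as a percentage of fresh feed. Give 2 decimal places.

M = F + R at steady state, so:
R = M − F = 1161.7 − 387.6 = 774.1 t/h
CL = 100·R/F = 100·774.1/387.6 = 199.72 %

CL = 199.72 %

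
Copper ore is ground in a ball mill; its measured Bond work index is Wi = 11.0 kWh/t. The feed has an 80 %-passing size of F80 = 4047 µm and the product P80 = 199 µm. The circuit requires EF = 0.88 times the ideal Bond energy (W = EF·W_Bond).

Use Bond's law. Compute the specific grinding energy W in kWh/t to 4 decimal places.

W = 10 Wi (P80^-0.5 − F80^-0.5)
1/√199 = 0.070888;  1/√4047 = 0.015719
W = 10·11.0·(0.070888 − 0.015719) = 6.0686 kWh/t
With EF = 0.88: W = 6.0686·0.88 = 5.3403 kWh/t

W = 5.3403 kWh/t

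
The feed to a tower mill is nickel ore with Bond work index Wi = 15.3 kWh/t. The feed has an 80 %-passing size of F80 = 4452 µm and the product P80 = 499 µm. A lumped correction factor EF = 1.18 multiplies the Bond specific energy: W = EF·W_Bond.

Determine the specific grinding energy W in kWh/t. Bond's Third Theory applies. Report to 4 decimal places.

W = 10 Wi (1/√P80 − 1/√F80)  [Bond]
1/√499 = 0.044766;  1/√4452 = 0.014987
W = 10·15.3·(0.044766 − 0.014987) = 4.5562 kWh/t
W_actual = 1.18 × 4.5562 = 5.3763 kWh/t

W = 5.3763 kWh/t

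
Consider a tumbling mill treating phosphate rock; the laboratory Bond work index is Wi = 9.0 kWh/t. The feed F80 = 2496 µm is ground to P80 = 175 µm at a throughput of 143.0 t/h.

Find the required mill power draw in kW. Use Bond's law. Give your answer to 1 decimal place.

P = 715.3 kW

W = 10 Wi / √P80 − 10 Wi / √F80
W = 10·9.0·(1/√175 − 1/√2496) = 10·9.0·(0.055577) = 5.0019 kWh/t
Power = W × throughput = 5.0019 kWh/t × 143.0 t/h = 715.3 kW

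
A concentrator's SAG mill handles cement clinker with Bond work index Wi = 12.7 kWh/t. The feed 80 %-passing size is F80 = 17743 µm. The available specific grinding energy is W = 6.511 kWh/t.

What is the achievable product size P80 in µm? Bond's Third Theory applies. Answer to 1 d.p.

P80 = 289.5 µm

W = 10·Wi·(P80^(-½) − F80^(-½))
P80^(−½) = W/(10 Wi) + F80^(−½)
  = 6.5110/(10·12.7) + 1/√17743 = 0.051268 + 0.007507 = 0.058775
P80 = (1/0.058775)² = 17.0140² = 289.48 µm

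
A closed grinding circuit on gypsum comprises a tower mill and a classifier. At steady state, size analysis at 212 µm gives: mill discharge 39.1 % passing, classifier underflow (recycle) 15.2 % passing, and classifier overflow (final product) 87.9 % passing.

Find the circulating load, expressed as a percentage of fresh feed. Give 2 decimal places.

Two-product formula at 212 µm:
d + r·d = r·u + o → r(d−u) = o−d
r = (87.9 − 39.1)/(39.1 − 15.2) = 48.8/23.9 = 2.0418
CL = 100·r = 204.18 %

CL = 204.18 %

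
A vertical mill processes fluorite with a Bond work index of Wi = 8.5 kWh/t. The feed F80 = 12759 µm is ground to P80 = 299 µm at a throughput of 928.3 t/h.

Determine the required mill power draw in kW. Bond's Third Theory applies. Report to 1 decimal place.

W = 10 Wi / √P80 − 10 Wi / √F80
W = 10·8.5·(1/√299 − 1/√12759) = 10·8.5·(0.048978) = 4.1632 kWh/t
P_mill = W·ṁ = 4.1632·928.3 = 3864.7 kW

P = 3864.7 kW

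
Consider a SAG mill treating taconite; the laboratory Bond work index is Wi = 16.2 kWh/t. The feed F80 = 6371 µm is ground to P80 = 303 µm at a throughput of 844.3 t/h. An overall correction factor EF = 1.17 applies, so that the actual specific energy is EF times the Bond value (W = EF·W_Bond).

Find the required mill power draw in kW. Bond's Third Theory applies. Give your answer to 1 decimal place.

Bond:  W = 10 Wi (1/√P − 1/√F)
W = 10·16.2·(1/√303 − 1/√6371) = 10·16.2·(0.044920) = 7.2771 kWh/t
Corrected W = EF·W_Bond = 1.17·7.2771 = 8.5142 kWh/t
P_mill = W·ṁ = 8.5142·844.3 = 7188.5 kW

P = 7188.5 kW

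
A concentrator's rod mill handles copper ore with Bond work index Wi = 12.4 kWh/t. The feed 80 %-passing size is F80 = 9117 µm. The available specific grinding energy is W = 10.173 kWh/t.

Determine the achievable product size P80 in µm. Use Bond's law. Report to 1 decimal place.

P80 = 116.8 µm

Bond: W = 10·Wi·(1/√P80 − 1/√F80)
1/√P80 = 1/√F80 + W/(10·Wi)
  = 10.1730/(10·12.4) + 1/√9117 = 0.082040 + 0.010473 = 0.092513
P80 = (1/0.092513)² = 10.8092² = 116.84 µm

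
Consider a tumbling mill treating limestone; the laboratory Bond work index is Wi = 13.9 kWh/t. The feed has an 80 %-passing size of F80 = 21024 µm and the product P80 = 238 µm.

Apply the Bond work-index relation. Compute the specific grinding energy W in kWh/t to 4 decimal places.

W = 8.0514 kWh/t

Bond:  W = 10 Wi (1/√P − 1/√F)
1/√238 = 0.064820;  1/√21024 = 0.006897
W = 10·13.9·(0.064820 − 0.006897) = 8.0514 kWh/t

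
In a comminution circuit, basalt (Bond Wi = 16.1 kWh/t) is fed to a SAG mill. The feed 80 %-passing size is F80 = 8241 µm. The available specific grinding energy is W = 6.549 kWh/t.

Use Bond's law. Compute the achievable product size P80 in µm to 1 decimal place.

Bond: W = 10·Wi·(1/√P80 − 1/√F80)
⇒ 1/√P80 = W/(10 Wi) + 1/√F80
  = 6.5490/(10·16.1) + 1/√8241 = 0.040677 + 0.011016 = 0.051693
P80 = (1/0.051693)² = 19.3451² = 374.23 µm

P80 = 374.2 µm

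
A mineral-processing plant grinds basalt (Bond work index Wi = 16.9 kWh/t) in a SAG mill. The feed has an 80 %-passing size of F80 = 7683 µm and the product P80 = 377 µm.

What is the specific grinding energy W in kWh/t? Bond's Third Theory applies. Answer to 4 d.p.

W = 6.7759 kWh/t

W = 10·Wi·[P80^(−½) − F80^(−½)]
1/√377 = 0.051503;  1/√7683 = 0.011409
W = 10·16.9·(0.051503 − 0.011409) = 6.7759 kWh/t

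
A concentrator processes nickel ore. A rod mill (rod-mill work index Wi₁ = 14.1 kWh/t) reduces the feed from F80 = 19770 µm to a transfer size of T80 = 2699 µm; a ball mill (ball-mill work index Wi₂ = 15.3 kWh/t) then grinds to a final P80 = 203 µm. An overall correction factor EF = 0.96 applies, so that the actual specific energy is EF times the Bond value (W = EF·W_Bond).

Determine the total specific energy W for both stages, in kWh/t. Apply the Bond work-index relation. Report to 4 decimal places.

Bond:  W = 10 Wi (1/√P − 1/√F)
Stage 1 (19770→2699 µm, Wi₁=14.1): W₁ = 10·14.1·(0.019249 − 0.007112) = 1.7112 kWh/t
Stage 2 (2699→203 µm, Wi₂=15.3): W₂ = 10·15.3·(0.070186 − 0.019249) = 7.7935 kWh/t
W = W₁ + W₂ = 1.7112 + 7.7935 = 9.5047 kWh/t
With EF = 0.96: W = 9.5047·0.96 = 9.1245 kWh/t

W = 9.1245 kWh/t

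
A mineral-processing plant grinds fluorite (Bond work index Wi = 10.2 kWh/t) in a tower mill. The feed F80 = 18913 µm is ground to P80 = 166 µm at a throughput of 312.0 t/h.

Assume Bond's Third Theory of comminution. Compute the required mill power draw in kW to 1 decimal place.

P = 2238.6 kW

W = 10 Wi (1/√P80 − 1/√F80)  [Bond]
W = 10·10.2·(1/√166 − 1/√18913) = 10·10.2·(0.070344) = 7.1750 kWh/t
P = W·T = 7.1750·312.0 = 2238.6 kW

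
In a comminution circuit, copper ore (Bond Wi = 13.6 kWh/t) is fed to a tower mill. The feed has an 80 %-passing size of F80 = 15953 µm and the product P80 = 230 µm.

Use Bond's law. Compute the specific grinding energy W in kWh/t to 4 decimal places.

W = 7.8908 kWh/t

Bond:  W = 10 Wi (1/√P − 1/√F)
1/√230 = 0.065938;  1/√15953 = 0.007917
W = 10·13.6·(0.065938 − 0.007917) = 7.8908 kWh/t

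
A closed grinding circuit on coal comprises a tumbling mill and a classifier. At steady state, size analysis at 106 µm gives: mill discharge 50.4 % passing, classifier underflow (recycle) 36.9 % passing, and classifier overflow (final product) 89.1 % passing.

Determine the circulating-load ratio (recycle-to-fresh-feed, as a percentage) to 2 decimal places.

CL = 286.67 %

Let r = R/F. Size balance at 106 µm:
r = (o − d)/(d − u)
r = (89.1 − 50.4)/(50.4 − 36.9) = 38.7/13.5 = 2.8667
CL = 100·r = 286.67 %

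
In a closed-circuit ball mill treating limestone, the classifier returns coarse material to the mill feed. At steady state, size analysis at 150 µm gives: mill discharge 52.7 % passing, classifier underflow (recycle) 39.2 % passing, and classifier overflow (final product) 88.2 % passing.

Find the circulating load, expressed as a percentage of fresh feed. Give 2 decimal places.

CL = 262.96 %

Let r = R/F. Size balance at 150 µm:
(1+r)·d = r·u + o ⇒ r = (o−d)/(d−u)
r = (88.2 − 52.7)/(52.7 − 39.2) = 35.5/13.5 = 2.6296
CL = 100·r = 262.96 %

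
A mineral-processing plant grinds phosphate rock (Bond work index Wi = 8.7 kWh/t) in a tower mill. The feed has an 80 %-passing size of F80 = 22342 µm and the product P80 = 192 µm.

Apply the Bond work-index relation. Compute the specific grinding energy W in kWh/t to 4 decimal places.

W = 10 Wi / √P80 − 10 Wi / √F80
1/√192 = 0.072169;  1/√22342 = 0.006690
W = 10·8.7·(0.072169 − 0.006690) = 5.6966 kWh/t

W = 5.6966 kWh/t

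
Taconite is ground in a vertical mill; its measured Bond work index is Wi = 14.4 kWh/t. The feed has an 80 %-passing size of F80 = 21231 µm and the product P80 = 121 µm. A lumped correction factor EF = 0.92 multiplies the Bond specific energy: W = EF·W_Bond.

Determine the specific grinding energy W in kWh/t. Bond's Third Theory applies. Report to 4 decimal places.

Bond: W = 10·Wi·(1/√P80 − 1/√F80)
1/√121 = 0.090909;  1/√21231 = 0.006863
W = 10·14.4·(0.090909 − 0.006863) = 12.1026 kWh/t
Apply correction: 12.1026 × 0.92 = 11.1344 kWh/t

W = 11.1344 kWh/t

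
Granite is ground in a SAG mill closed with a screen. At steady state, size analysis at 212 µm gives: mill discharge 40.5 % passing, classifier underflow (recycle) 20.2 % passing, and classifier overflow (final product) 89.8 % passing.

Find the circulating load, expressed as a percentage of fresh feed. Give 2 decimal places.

Let r = R/F. Size balance at 212 µm:
d + r·d = r·u + o → r(d−u) = o−d
r = (89.8 − 40.5)/(40.5 − 20.2) = 49.3/20.3 = 2.4286
CL = 100·r = 242.86 %

CL = 242.86 %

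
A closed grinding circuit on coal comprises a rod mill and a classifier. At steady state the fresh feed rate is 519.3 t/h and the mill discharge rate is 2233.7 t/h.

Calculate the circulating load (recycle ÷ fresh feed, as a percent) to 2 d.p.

CL = 330.14 %

Steady state: M = F + R.
R = M − F = 2233.7 − 519.3 = 1714.4 t/h
CL = 100·R/F = 100·1714.4/519.3 = 330.14 %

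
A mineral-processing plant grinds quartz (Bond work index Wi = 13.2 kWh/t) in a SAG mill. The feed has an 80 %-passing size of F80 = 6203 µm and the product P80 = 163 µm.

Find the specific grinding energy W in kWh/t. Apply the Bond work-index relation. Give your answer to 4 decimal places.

W = 8.6630 kWh/t

W = 10 Wi (1/√P80 − 1/√F80)  [Bond]
1/√163 = 0.078326;  1/√6203 = 0.012697
W = 10·13.2·(0.078326 − 0.012697) = 8.6630 kWh/t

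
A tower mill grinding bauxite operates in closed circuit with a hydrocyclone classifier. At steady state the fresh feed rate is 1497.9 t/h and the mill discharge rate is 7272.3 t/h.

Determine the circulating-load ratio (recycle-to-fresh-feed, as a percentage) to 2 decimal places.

Discharge = new feed + return, hence
R = M − F = 7272.3 − 1497.9 = 5774.4 t/h
CL = 100·R/F = 100·5774.4/1497.9 = 385.50 %

CL = 385.50 %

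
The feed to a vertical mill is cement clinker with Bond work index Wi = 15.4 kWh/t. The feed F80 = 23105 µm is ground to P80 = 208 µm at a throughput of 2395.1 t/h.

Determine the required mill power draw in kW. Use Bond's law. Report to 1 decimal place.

W_Bond = 10·Wi·(1/√P₈₀ − 1/√F₈₀)
W = 10·15.4·(1/√208 − 1/√23105) = 10·15.4·(0.062759) = 9.6648 kWh/t
P_mill = W·ṁ = 9.6648·2395.1 = 23148.3 kW

P = 23148.3 kW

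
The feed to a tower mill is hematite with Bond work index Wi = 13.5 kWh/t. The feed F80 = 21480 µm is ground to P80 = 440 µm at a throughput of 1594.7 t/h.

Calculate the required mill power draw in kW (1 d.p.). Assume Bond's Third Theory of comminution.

P = 8794.4 kW

W = 10 Wi / √P80 − 10 Wi / √F80
W = 10·13.5·(1/√440 − 1/√21480) = 10·13.5·(0.040850) = 5.5148 kWh/t
P = W·T = 5.5148·1594.7 = 8794.4 kW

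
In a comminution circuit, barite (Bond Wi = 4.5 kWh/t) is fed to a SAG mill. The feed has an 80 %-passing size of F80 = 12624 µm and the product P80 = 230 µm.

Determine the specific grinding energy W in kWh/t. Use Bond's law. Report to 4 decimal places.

Bond:  W = 10 Wi (1/√P − 1/√F)
1/√230 = 0.065938;  1/√12624 = 0.008900
W = 10·4.5·(0.065938 − 0.008900) = 2.5667 kWh/t

W = 2.5667 kWh/t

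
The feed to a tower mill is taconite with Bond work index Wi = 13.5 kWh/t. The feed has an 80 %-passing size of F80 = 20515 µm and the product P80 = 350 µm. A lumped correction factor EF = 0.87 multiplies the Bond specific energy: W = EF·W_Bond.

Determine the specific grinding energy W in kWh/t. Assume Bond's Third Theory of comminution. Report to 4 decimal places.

Bond: W = 10·Wi·(1/√P80 − 1/√F80)
1/√350 = 0.053452;  1/√20515 = 0.006982
W = 10·13.5·(0.053452 − 0.006982) = 6.2735 kWh/t
Apply correction: 6.2735 × 0.87 = 5.4580 kWh/t

W = 5.4580 kWh/t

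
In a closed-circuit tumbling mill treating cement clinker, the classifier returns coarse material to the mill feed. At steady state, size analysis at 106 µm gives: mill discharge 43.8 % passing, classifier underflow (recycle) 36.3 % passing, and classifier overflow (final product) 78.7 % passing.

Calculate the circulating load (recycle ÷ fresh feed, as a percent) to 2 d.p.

Mass balance on the −106 µm fraction:
Fd + Rd = Ru + Fo ⇒ R/F = (o−d)/(d−u)
r = (78.7 − 43.8)/(43.8 − 36.3) = 34.9/7.5 = 4.6533
CL = 100·r = 465.33 %

CL = 465.33 %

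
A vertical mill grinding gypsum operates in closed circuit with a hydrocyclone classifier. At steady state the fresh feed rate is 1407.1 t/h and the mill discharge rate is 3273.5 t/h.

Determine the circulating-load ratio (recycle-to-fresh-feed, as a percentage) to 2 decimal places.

CL = 132.64 %

Discharge = new feed + return, hence
R = M − F = 3273.5 − 1407.1 = 1866.4 t/h
CL = 100·R/F = 100·1866.4/1407.1 = 132.64 %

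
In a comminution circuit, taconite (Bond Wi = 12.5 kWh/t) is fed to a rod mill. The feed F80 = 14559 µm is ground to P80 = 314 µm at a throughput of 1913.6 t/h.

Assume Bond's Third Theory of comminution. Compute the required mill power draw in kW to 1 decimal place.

P = 11516.4 kW

W = 10 Wi (1/√P80 − 1/√F80)  [Bond]
W = 10·12.5·(1/√314 − 1/√14559) = 10·12.5·(0.048146) = 6.0182 kWh/t
Power = W × throughput = 6.0182 kWh/t × 1913.6 t/h = 11516.4 kW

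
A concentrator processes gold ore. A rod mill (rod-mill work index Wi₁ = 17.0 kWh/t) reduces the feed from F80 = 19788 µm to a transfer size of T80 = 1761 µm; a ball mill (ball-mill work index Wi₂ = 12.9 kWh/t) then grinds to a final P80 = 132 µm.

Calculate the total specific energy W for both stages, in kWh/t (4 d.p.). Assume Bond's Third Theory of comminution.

W_Bond = 10·Wi·(1/√P₈₀ − 1/√F₈₀)
Stage 1 (19788→1761 µm, Wi₁=17.0): W₁ = 10·17.0·(0.023830 − 0.007109) = 2.8426 kWh/t
Stage 2 (1761→132 µm, Wi₂=12.9): W₂ = 10·12.9·(0.087039 − 0.023830) = 8.1540 kWh/t
W = W₁ + W₂ = 2.8426 + 8.1540 = 10.9965 kWh/t

W = 10.9965 kWh/t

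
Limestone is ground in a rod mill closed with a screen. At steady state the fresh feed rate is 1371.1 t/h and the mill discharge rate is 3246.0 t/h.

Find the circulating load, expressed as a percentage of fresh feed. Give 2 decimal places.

CL = 136.74 %

Discharge = new feed + return, hence
R = M − F = 3246.0 − 1371.1 = 1874.9 t/h
CL = 100·R/F = 100·1874.9/1371.1 = 136.74 %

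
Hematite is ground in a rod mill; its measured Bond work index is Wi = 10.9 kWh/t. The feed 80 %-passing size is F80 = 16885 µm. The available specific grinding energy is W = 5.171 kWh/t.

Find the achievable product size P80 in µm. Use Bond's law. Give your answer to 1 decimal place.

W_Bond = 10·Wi·(1/√P₈₀ − 1/√F₈₀)
P80^-0.5 = F80^-0.5 + W/(10 Wi)
  = 5.1710/(10·10.9) + 1/√16885 = 0.047440 + 0.007696 = 0.055136
P80 = (1/0.055136)² = 18.1369² = 328.95 µm

P80 = 328.9 µm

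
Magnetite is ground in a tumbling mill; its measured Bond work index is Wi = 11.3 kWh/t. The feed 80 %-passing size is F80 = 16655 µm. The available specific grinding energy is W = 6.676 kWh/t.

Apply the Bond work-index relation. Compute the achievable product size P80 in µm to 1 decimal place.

P80 = 223.9 µm

Bond:  W = 10 Wi (1/√P − 1/√F)
P80^-0.5 = F80^-0.5 + W/(10 Wi)
  = 6.6760/(10·11.3) + 1/√16655 = 0.059080 + 0.007749 = 0.066828
P80 = (1/0.066828)² = 14.9637² = 223.91 µm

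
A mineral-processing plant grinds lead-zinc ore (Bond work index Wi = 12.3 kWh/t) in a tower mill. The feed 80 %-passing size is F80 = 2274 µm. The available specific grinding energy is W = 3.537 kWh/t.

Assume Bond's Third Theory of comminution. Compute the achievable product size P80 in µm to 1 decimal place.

P80 = 404.4 µm

W = 10 Wi (P80^-0.5 − F80^-0.5)
⇒ 1/√P80 = W/(10 Wi) + 1/√F80
  = 3.5370/(10·12.3) + 1/√2274 = 0.028756 + 0.020970 = 0.049726
P80 = (1/0.049726)² = 20.1100² = 404.41 µm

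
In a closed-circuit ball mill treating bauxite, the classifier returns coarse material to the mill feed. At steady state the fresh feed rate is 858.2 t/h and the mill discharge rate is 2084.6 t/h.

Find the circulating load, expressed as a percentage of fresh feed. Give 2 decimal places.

CL = 142.90 %

Discharge = new feed + return, hence
R = M − F = 2084.6 − 858.2 = 1226.4 t/h
CL = 100·R/F = 100·1226.4/858.2 = 142.90 %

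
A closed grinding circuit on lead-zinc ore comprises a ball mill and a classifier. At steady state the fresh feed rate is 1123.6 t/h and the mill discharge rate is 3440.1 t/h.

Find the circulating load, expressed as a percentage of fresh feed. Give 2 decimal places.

M = F + R at steady state, so:
R = M − F = 3440.1 − 1123.6 = 2316.5 t/h
CL = 100·R/F = 100·2316.5/1123.6 = 206.17 %

CL = 206.17 %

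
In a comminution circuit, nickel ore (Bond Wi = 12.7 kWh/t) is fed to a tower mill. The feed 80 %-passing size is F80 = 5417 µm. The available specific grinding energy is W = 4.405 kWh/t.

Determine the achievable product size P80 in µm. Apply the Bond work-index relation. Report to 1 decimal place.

W = 10 Wi (P80^-0.5 − F80^-0.5)
1/√P80 = 1/√F80 + W/(10·Wi)
  = 4.4050/(10·12.7) + 1/√5417 = 0.034685 + 0.013587 = 0.048272
P80 = (1/0.048272)² = 20.7160² = 429.15 µm

P80 = 429.2 µm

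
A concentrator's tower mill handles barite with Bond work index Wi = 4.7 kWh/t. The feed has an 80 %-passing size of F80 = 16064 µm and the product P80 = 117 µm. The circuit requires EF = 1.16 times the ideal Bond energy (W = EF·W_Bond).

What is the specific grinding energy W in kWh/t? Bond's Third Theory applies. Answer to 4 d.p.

W = 4.6102 kWh/t

W = 10 Wi / √P80 − 10 Wi / √F80
1/√117 = 0.092450;  1/√16064 = 0.007890
W = 10·4.7·(0.092450 − 0.007890) = 3.9743 kWh/t
With EF = 1.16: W = 3.9743·1.16 = 4.6102 kWh/t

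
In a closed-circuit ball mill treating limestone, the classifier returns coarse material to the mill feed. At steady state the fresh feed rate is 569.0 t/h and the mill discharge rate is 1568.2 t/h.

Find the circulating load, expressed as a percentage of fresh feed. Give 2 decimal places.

CL = 175.61 %

Mill node: discharge = fresh + recycle.
R = M − F = 1568.2 − 569.0 = 999.2 t/h
CL = 100·R/F = 100·999.2/569.0 = 175.61 %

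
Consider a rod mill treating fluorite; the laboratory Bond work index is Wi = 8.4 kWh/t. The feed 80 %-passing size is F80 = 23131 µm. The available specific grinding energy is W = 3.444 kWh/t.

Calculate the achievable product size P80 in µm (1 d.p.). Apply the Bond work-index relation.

P80 = 441.8 µm

W = 10 Wi / √P80 − 10 Wi / √F80
1/√P80 = 1/√F80 + W/(10·Wi)
  = 3.4440/(10·8.4) + 1/√23131 = 0.041000 + 0.006575 = 0.047575
P80 = (1/0.047575)² = 21.0194² = 441.82 µm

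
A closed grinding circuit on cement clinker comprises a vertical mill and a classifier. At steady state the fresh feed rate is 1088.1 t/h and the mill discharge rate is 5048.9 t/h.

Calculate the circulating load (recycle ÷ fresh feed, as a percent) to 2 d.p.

M = F + R at steady state, so:
R = M − F = 5048.9 − 1088.1 = 3960.8 t/h
CL = 100·R/F = 100·3960.8/1088.1 = 364.01 %

CL = 364.01 %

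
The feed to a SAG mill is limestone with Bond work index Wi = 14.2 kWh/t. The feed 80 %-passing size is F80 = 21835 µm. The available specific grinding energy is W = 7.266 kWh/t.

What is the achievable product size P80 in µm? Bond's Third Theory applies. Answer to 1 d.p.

W = 10 Wi (1/√P80 − 1/√F80)  [Bond]
⇒ 1/√P80 = W/(10 Wi) + 1/√F80
  = 7.2660/(10·14.2) + 1/√21835 = 0.051169 + 0.006767 = 0.057936
P80 = (1/0.057936)² = 17.2603² = 297.92 µm

P80 = 297.9 µm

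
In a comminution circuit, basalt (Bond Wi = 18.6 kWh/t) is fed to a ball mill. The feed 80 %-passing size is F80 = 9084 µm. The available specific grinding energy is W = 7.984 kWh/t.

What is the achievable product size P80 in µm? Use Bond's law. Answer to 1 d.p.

W = 10 Wi / √P80 − 10 Wi / √F80
P80^(−½) = W/(10 Wi) + F80^(−½)
  = 7.9840/(10·18.6) + 1/√9084 = 0.042925 + 0.010492 = 0.053417
P80 = (1/0.053417)² = 18.7207² = 350.46 µm

P80 = 350.5 µm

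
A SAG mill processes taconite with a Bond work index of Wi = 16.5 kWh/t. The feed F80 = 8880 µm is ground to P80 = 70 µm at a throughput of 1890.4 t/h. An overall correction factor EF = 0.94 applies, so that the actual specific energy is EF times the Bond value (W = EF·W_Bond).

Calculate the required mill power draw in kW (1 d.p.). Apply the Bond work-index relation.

P = 31932.8 kW

W = 10·Wi·(P80^(-½) − F80^(-½))
W = 10·16.5·(1/√70 − 1/√8880) = 10·16.5·(0.108911) = 17.9703 kWh/t
Corrected W = EF·W_Bond = 0.94·17.9703 = 16.8921 kWh/t
P_mill = W·ṁ = 16.8921·1890.4 = 31932.8 kW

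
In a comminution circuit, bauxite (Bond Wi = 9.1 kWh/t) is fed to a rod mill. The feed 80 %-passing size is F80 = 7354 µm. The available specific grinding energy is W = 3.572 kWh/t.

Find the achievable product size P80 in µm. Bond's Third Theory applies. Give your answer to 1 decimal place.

Bond: W = 10·Wi·(1/√P80 − 1/√F80)
1/√P80 = 1/√F80 + W/(10·Wi)
  = 3.5720/(10·9.1) + 1/√7354 = 0.039253 + 0.011661 = 0.050914
P80 = (1/0.050914)² = 19.6410² = 385.77 µm

P80 = 385.8 µm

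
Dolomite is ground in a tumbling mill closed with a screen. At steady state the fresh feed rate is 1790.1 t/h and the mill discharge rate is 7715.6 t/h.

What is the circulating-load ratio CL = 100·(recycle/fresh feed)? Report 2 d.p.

CL = 331.02 %

M = F + R at steady state, so:
R = M − F = 7715.6 − 1790.1 = 5925.5 t/h
CL = 100·R/F = 100·5925.5/1790.1 = 331.02 %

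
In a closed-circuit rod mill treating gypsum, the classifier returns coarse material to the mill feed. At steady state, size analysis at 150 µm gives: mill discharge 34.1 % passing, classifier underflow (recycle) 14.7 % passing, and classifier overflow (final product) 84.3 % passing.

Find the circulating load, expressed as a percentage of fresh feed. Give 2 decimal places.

CL = 258.76 %

Balance %-passing 150 µm (r = R/F):
(1+r)d = ru + o → r = (o−d)/(d−u)
r = (84.3 − 34.1)/(34.1 − 14.7) = 50.2/19.4 = 2.5876
CL = 100·r = 258.76 %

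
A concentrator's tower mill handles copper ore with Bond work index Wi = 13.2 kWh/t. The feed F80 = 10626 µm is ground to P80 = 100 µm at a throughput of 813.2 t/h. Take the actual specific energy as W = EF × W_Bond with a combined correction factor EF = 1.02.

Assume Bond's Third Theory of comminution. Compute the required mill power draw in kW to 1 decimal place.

Bond: W = 10·Wi·(1/√P80 − 1/√F80)
W = 10·13.2·(1/√100 − 1/√10626) = 10·13.2·(0.090299) = 11.9195 kWh/t
With EF = 1.02: W = 11.9195·1.02 = 12.1579 kWh/t
Power = W × throughput = 12.1579 kWh/t × 813.2 t/h = 9886.8 kW

P = 9886.8 kW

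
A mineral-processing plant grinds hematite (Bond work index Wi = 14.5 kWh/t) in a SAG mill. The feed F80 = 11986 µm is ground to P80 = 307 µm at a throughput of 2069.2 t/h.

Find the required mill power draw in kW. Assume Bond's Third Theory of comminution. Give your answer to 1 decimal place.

W = 10·Wi·(P80^(-½) − F80^(-½))
W = 10·14.5·(1/√307 − 1/√11986) = 10·14.5·(0.047939) = 6.9512 kWh/t
P = W·T = 6.9512·2069.2 = 14383.3 kW

P = 14383.3 kW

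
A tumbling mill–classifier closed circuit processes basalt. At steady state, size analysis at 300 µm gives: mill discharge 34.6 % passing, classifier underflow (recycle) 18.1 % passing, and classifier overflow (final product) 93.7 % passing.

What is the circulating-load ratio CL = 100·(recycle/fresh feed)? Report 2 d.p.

CL = 358.18 %

Let r = R/F. Size balance at 300 µm:
r = (o − d)/(d − u)
r = (93.7 − 34.6)/(34.6 − 18.1) = 59.1/16.5 = 3.5818
CL = 100·r = 358.18 %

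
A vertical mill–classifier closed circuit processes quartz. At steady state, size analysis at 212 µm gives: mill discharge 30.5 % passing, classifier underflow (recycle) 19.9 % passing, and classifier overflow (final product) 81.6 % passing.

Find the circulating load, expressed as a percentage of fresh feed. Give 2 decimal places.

Two-product formula at 212 µm:
r = (o − d)/(d − u)
r = (81.6 − 30.5)/(30.5 − 19.9) = 51.1/10.6 = 4.8208
CL = 100·r = 482.08 %

CL = 482.08 %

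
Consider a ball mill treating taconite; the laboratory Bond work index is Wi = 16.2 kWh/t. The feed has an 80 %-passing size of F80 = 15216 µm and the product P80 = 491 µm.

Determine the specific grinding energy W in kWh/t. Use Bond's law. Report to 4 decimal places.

W = 10·Wi·(P80^(-½) − F80^(-½))
1/√491 = 0.045129;  1/√15216 = 0.008107
W = 10·16.2·(0.045129 − 0.008107) = 5.9977 kWh/t

W = 5.9977 kWh/t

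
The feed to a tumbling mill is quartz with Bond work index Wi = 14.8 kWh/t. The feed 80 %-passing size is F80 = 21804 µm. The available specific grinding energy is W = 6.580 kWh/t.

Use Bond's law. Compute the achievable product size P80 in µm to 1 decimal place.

P80 = 381.0 µm

W = 10·Wi·[P80^(−½) − F80^(−½)]
⇒ 1/√P80 = W/(10·Wi) + 1/√F80
  = 6.5800/(10·14.8) + 1/√21804 = 0.044459 + 0.006772 = 0.051232
P80 = (1/0.051232)² = 19.5192² = 381.00 µm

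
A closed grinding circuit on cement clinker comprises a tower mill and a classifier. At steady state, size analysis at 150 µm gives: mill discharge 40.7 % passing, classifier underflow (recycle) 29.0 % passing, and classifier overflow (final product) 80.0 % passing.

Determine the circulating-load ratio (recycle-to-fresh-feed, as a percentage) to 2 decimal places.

CL = 335.90 %

Let r = R/F. Size balance at 150 µm:
r = (o − d)/(d − u)
r = (80.0 − 40.7)/(40.7 − 29.0) = 39.3/11.7 = 3.3590
CL = 100·r = 335.90 %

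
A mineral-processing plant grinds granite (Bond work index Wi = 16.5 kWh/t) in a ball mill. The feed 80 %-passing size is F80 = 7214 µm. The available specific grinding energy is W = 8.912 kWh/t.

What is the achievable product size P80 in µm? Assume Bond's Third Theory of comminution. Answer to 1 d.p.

P80 = 231.1 µm

W = 10·Wi·(P80^(-½) − F80^(-½))
P80^-0.5 = F80^-0.5 + W/(10 Wi)
  = 8.9120/(10·16.5) + 1/√7214 = 0.054012 + 0.011774 = 0.065786
P80 = (1/0.065786)² = 15.2009² = 231.07 µm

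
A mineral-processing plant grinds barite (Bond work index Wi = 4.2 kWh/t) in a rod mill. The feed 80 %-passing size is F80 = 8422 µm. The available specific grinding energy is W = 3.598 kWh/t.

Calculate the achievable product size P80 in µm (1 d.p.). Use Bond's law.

W = 10 Wi / √P80 − 10 Wi / √F80
1/√P80 = 1/√F80 + W/(10·Wi)
  = 3.5980/(10·4.2) + 1/√8422 = 0.085667 + 0.010897 = 0.096563
P80 = (1/0.096563)² = 10.3559² = 107.24 µm

P80 = 107.2 µm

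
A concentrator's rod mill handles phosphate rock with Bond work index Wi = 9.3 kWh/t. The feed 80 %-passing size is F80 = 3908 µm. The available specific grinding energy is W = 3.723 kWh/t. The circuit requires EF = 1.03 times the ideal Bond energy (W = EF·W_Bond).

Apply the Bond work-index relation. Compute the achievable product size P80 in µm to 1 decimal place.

P80 = 332.2 µm

Bond:  W = 10 Wi (1/√P − 1/√F)
W_Bond = W / EF = 3.723 / 1.03 = 3.6146 kWh/t
P80^-0.5 = F80^-0.5 + W_Bond/(10 Wi)
  = 3.6146/(10·9.3) + 1/√3908 = 0.038866 + 0.015996 = 0.054863
P80 = (1/0.054863)² = 18.2273² = 332.24 µm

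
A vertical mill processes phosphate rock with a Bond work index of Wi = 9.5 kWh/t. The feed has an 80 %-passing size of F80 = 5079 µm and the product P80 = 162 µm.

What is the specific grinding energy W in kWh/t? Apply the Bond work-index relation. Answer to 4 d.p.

W = 6.1309 kWh/t

W = 10 Wi (1/√P80 − 1/√F80)  [Bond]
1/√162 = 0.078567;  1/√5079 = 0.014032
W = 10·9.5·(0.078567 − 0.014032) = 6.1309 kWh/t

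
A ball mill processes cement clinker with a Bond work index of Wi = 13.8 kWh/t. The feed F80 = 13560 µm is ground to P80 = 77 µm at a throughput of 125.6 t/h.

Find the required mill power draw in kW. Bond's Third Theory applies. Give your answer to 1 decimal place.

W = 10 Wi (1/√P80 − 1/√F80)  [Bond]
W = 10·13.8·(1/√77 − 1/√13560) = 10·13.8·(0.105373) = 14.5415 kWh/t
P = W·T = 14.5415·125.6 = 1826.4 kW

P = 1826.4 kW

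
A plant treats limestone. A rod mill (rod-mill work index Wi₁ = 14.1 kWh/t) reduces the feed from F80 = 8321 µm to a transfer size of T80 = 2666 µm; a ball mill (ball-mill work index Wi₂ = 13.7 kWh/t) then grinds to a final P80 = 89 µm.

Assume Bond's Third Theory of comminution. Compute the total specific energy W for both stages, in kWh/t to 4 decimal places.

W = 10 Wi / √P80 − 10 Wi / √F80
Stage 1 (8321→2666 µm, Wi₁=14.1): W₁ = 10·14.1·(0.019367 − 0.010963) = 1.1851 kWh/t
Stage 2 (2666→89 µm, Wi₂=13.7): W₂ = 10·13.7·(0.106000 − 0.019367) = 11.8686 kWh/t
W = W₁ + W₂ = 1.1851 + 11.8686 = 13.0537 kWh/t

W = 13.0537 kWh/t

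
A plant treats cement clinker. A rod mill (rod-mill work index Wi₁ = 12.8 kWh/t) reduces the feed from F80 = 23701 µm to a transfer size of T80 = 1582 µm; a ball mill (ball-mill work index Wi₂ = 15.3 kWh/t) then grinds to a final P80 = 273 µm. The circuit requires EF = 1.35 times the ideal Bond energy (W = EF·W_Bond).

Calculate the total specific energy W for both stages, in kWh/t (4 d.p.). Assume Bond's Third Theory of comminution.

W = 10.5300 kWh/t

W = 10·Wi·(P80^(-½) − F80^(-½))
Stage 1 (23701→1582 µm, Wi₁=12.8): W₁ = 10·12.8·(0.025142 − 0.006496) = 2.3867 kWh/t
Stage 2 (1582→273 µm, Wi₂=15.3): W₂ = 10·15.3·(0.060523 − 0.025142) = 5.4133 kWh/t
W = W₁ + W₂ = 2.3867 + 5.4133 = 7.8000 kWh/t
W_actual = 1.35 × 7.8000 = 10.5300 kWh/t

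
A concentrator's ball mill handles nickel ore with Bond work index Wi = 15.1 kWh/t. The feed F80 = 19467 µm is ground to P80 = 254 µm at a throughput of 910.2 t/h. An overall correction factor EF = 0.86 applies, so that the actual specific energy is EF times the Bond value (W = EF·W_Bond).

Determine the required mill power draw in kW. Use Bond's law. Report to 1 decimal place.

P = 6569.3 kW

W = 10·Wi·(P80^(-½) − F80^(-½))
W = 10·15.1·(1/√254 − 1/√19467) = 10·15.1·(0.055578) = 8.3923 kWh/t
W_actual = 0.86 × 8.3923 = 7.2174 kWh/t
Power = W × throughput = 7.2174 kWh/t × 910.2 t/h = 6569.3 kW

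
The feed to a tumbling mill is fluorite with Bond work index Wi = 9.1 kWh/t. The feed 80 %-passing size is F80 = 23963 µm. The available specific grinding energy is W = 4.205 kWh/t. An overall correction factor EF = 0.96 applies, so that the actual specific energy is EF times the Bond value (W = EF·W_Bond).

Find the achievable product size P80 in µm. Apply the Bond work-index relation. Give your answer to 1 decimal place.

W_Bond = 10·Wi·(1/√P₈₀ − 1/√F₈₀)
W_Bond = W / EF = 4.205 / 0.96 = 4.3802 kWh/t
1/√P80 = 1/√F80 + W_Bond/(10·Wi)
  = 4.3802/(10·9.1) + 1/√23963 = 0.048134 + 0.006460 = 0.054594
P80 = (1/0.054594)² = 18.3170² = 335.51 µm

P80 = 335.5 µm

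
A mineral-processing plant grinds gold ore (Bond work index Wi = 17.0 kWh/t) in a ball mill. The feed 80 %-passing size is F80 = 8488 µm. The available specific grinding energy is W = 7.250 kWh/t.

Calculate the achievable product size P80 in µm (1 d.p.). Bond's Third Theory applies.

P80 = 349.4 µm

W = 10 Wi (P80^-0.5 − F80^-0.5)
P80^-0.5 = F80^-0.5 + W/(10 Wi)
  = 7.2500/(10·17.0) + 1/√8488 = 0.042647 + 0.010854 = 0.053501
P80 = (1/0.053501)² = 18.6912² = 349.36 µm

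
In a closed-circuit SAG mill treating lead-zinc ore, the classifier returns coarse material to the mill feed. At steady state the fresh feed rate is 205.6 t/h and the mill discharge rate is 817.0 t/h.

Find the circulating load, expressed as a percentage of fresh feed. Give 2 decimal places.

CL = 297.37 %

M = F + R at steady state, so:
R = M − F = 817.0 − 205.6 = 611.4 t/h
CL = 100·R/F = 100·611.4/205.6 = 297.37 %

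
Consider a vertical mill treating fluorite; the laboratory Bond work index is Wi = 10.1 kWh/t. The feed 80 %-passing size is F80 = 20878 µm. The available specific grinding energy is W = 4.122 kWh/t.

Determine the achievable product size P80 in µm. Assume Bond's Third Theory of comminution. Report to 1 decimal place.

W = 10 Wi (1/√P80 − 1/√F80)  [Bond]
⇒ 1/√P80 = W/(10·Wi) + 1/√F80
  = 4.1220/(10·10.1) + 1/√20878 = 0.040812 + 0.006921 = 0.047733
P80 = (1/0.047733)² = 20.9500² = 438.90 µm

P80 = 438.9 µm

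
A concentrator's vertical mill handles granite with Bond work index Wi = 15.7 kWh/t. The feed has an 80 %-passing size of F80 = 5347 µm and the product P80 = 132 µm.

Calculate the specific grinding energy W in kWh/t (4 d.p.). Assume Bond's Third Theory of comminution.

W = 11.5180 kWh/t

Bond: W = 10·Wi·(1/√P80 − 1/√F80)
1/√132 = 0.087039;  1/√5347 = 0.013676
W = 10·15.7·(0.087039 − 0.013676) = 11.5180 kWh/t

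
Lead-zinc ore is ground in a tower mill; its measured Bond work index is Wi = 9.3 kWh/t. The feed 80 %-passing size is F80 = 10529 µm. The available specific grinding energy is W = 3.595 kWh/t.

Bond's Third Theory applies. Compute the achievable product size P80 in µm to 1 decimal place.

Bond: W = 10·Wi·(1/√P80 − 1/√F80)
P80^(−½) = W/(10 Wi) + F80^(−½)
  = 3.5950/(10·9.3) + 1/√10529 = 0.038656 + 0.009746 = 0.048401
P80 = (1/0.048401)² = 20.6605² = 426.86 µm

P80 = 426.9 µm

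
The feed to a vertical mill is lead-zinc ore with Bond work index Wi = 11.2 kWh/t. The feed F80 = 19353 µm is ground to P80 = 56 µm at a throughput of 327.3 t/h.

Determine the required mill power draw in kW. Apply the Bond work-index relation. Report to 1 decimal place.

W = 10 Wi (1/√P80 − 1/√F80)  [Bond]
W = 10·11.2·(1/√56 − 1/√19353) = 10·11.2·(0.126442) = 14.1615 kWh/t
P_mill = W·ṁ = 14.1615·327.3 = 4635.1 kW

P = 4635.1 kW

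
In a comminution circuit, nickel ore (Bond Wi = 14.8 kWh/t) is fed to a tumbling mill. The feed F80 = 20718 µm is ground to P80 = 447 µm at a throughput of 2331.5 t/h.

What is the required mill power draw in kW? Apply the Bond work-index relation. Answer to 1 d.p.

W = 10 Wi / √P80 − 10 Wi / √F80
W = 10·14.8·(1/√447 − 1/√20718) = 10·14.8·(0.040351) = 5.9719 kWh/t
P = W·T = 5.9719·2331.5 = 13923.6 kW

P = 13923.6 kW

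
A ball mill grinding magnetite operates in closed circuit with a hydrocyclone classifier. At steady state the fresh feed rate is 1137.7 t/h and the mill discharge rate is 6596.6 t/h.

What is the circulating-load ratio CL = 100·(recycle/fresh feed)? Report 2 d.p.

CL = 479.82 %

Steady state: M = F + R.
R = M − F = 6596.6 − 1137.7 = 5458.9 t/h
CL = 100·R/F = 100·5458.9/1137.7 = 479.82 %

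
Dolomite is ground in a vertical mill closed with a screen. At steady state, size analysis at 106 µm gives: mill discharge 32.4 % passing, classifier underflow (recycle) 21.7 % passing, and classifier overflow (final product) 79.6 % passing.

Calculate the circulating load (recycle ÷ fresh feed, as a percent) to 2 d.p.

Two-product formula at 106 µm:
(1+r)·d = r·u + o ⇒ r = (o−d)/(d−u)
r = (79.6 − 32.4)/(32.4 − 21.7) = 47.2/10.7 = 4.4112
CL = 100·r = 441.12 %

CL = 441.12 %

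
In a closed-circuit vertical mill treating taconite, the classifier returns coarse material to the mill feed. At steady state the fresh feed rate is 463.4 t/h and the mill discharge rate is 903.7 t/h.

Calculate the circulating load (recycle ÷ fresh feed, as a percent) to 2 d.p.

CL = 95.02 %

Discharge = new feed + return, hence
R = M − F = 903.7 − 463.4 = 440.3 t/h
CL = 100·R/F = 100·440.3/463.4 = 95.02 %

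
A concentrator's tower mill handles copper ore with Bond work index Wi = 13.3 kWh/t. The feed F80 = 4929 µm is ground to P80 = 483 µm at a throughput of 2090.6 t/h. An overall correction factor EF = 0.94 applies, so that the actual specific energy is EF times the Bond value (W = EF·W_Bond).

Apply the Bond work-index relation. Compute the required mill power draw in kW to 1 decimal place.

P = 8169.8 kW

W = 10 Wi / √P80 − 10 Wi / √F80
W = 10·13.3·(1/√483 − 1/√4929) = 10·13.3·(0.031258) = 4.1573 kWh/t
With EF = 0.94: W = 4.1573·0.94 = 3.9079 kWh/t
Mill draw = 3.9079 × 2090.6 = 8169.8 kW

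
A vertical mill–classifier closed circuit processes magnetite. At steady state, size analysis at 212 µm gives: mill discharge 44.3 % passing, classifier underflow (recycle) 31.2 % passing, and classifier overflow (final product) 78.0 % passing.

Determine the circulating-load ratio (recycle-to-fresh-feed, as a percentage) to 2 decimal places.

CL = 257.25 %

Classifier node, passing 212 µm:
r = (o − d)/(d − u)
r = (78.0 − 44.3)/(44.3 − 31.2) = 33.7/13.1 = 2.5725
CL = 100·r = 257.25 %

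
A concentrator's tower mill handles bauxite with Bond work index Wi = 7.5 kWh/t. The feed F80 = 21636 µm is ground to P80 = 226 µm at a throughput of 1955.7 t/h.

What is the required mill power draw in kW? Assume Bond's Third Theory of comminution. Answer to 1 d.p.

W = 10 Wi (1/√P80 − 1/√F80)  [Bond]
W = 10·7.5·(1/√226 − 1/√21636) = 10·7.5·(0.059721) = 4.4790 kWh/t
Power = W × throughput = 4.4790 kWh/t × 1955.7 t/h = 8759.7 kW

P = 8759.7 kW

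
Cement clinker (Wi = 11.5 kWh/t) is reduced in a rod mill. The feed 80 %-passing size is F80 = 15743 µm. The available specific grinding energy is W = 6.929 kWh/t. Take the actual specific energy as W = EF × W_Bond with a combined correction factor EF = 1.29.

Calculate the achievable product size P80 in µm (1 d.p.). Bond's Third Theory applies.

W = 10 Wi (P80^-0.5 − F80^-0.5)
W_Bond = W / EF = 6.929 / 1.29 = 5.3713 kWh/t
P80^-0.5 = F80^-0.5 + W_Bond/(10 Wi)
  = 5.3713/(10·11.5) + 1/√15743 = 0.046707 + 0.007970 = 0.054677
P80 = (1/0.054677)² = 18.2892² = 334.49 µm

P80 = 334.5 µm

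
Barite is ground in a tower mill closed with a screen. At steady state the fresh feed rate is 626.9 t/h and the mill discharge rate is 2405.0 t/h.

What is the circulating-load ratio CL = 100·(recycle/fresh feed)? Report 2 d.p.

CL = 283.63 %

Steady state: M = F + R.
R = M − F = 2405.0 − 626.9 = 1778.1 t/h
CL = 100·R/F = 100·1778.1/626.9 = 283.63 %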